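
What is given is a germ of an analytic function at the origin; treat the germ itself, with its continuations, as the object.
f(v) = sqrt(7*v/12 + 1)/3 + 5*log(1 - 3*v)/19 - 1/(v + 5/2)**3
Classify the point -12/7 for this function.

The term (1/3)*sqrt(1 - v/(-12/7)) has argument 1 - -12/7/(-12/7) = 0 at -12/7: a square-root (algebraic, two-sheeted) branch point; the remaining terms are analytic or single-valued there.

The point is an algebraic (square-root) branch point.


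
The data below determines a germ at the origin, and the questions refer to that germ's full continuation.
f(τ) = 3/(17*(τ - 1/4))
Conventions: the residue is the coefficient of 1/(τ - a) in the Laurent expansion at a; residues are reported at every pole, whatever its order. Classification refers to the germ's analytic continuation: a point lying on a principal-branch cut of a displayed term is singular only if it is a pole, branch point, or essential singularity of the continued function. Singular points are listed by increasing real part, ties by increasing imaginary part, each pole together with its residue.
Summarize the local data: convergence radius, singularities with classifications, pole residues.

Radius of convergence at 0: 1/4.
At 1/4: a pole of order 1; residue 3/17.

Denominator factor (τ - 1/4): pole of order 1 at 1/4, modulus 1/4.
The radius of convergence is the smallest modulus among the singular points: 1/4.
At the order-1 pole 1/4 set g(τ) = (τ - (1/4))*f(τ) = 3/17.
Simple pole: residue = g(a) at a = 1/4, which is 3/17.


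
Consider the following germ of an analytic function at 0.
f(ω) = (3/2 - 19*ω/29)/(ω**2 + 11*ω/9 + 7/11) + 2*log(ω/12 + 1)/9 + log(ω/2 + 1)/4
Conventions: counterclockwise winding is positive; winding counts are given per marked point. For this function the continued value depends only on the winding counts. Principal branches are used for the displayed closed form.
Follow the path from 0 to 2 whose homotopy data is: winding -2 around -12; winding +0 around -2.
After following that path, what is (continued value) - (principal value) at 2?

Continued minus principal equals -(8/9)*pi*i.

The rational part is single-valued and drops out of the difference; each branch term changes only by its own monodromy.
(2/9)*log(1 - ω/(-12)): each positive loop around -12 adds 2*pi*i to the log, so winding -2 contributes (2/9)*(-2)*2*pi*i = -(8/9)*pi*i.
(1/4)*log(1 - ω/(-2)): winding 0 around -2, so this term returns to its principal value, contribution 0.
Summing the contributions at ω = 2 gives -(8/9)*pi*i.


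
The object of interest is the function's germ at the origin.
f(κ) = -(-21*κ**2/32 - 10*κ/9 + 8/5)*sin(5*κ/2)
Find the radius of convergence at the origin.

The factor -sin(5*κ/2) is entire and contributes no finite singular point.
The polynomial part has no poles.
No finite singular points: the Taylor series at 0 converges everywhere.

The radius of convergence is infinite.


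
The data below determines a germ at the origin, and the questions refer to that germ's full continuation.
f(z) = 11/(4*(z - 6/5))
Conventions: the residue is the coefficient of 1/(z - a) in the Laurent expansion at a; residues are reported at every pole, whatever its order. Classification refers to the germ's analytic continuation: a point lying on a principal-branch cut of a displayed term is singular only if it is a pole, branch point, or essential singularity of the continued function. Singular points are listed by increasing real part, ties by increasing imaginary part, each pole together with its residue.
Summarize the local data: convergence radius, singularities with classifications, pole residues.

Denominator factor (z - 6/5): pole of order 1 at 6/5, modulus 6/5.
The radius of convergence is the smallest modulus among the singular points: 6/5.
At the order-1 pole 6/5 set g(z) = (z - (6/5))*f(z) = 11/4.
Simple pole: residue = g(a) at a = 6/5, which is 11/4.

Radius of convergence at 0: 6/5.
At 6/5: a pole of order 1; residue 11/4.


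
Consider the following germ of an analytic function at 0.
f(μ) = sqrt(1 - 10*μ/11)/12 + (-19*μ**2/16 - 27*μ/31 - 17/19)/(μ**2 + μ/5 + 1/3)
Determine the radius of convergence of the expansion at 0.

The radius of convergence is (1/3)*sqrt(3).

Denominator factor (μ**2 + μ/5 + 1/3): discriminant -97/75, complex-conjugate roots (-1/10) + ((1/30)*sqrt(291))*i and (-1/10) - ((1/30)*sqrt(291))*i; poles of order 1, moduli (1/3)*sqrt(3) and (1/3)*sqrt(3).
Branch term (1/12)*sqrt(1 - μ/(11/10)): its argument vanishes at μ = 11/10, a square-root branch point, modulus 11/10.
The radius of convergence is the smallest modulus among the singular points: (1/3)*sqrt(3).


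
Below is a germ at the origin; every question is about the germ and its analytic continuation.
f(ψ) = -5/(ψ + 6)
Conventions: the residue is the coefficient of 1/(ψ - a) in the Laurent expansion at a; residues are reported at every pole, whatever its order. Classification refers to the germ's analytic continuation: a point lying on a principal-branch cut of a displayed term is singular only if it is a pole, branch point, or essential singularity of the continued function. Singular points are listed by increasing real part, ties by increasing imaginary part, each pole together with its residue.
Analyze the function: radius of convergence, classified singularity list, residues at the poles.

Denominator factor (ψ + 6): pole of order 1 at -6, modulus 6.
The radius of convergence is the smallest modulus among the singular points: 6.
At the order-1 pole -6 set g(ψ) = (ψ - (-6))*f(ψ) = -5.
Simple pole: residue = g(a) at a = -6, which is -5.

Radius of convergence at 0: 6.
At -6: a pole of order 1; residue -5.


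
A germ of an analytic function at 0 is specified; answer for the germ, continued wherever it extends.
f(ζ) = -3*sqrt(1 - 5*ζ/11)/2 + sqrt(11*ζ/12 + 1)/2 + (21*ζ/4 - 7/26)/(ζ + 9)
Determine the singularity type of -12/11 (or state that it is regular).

The term (1/2)*sqrt(1 - ζ/(-12/11)) has argument 1 - -12/11/(-12/11) = 0 at -12/11: a square-root (algebraic, two-sheeted) branch point; the remaining terms are analytic or single-valued there.

The point is an algebraic (square-root) branch point.


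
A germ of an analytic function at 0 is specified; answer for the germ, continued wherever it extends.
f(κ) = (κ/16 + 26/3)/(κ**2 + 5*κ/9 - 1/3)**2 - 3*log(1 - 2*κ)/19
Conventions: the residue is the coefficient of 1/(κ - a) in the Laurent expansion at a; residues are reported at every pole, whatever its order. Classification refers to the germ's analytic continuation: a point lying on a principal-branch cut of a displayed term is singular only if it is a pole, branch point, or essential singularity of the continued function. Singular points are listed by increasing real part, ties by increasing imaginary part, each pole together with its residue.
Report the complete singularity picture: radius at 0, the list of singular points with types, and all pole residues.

Radius of convergence at 0: -5/18 + (1/18)*sqrt(133).
At -5/18 - (1/18)*sqrt(133): a pole of order 2; residue (201771/283024)*sqrt(133).
At -5/18 + (1/18)*sqrt(133): a pole of order 2; residue -(201771/283024)*sqrt(133).
At 1/2: a logarithmic branch point.


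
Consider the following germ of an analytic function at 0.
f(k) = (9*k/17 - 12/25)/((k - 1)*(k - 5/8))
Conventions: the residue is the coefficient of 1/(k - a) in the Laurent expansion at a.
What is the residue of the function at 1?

The residue is 56/425.

At the order-1 pole 1 set g(k) = (k - (1))*f(k) = (9*k/17 - 12/25)/(k - 5/8).
Simple pole: residue = g(a) at a = 1, which is 56/425.


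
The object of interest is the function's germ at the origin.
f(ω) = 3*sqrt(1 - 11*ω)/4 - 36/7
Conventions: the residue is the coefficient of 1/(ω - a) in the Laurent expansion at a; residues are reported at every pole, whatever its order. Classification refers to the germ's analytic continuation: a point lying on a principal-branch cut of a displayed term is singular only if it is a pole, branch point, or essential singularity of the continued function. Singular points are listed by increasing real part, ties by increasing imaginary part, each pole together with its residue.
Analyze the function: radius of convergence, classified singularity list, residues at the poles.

Radius of convergence at 0: 1/11.
At 1/11: an algebraic (square-root) branch point.

Branch term (3/4)*sqrt(1 - ω/(1/11)): its argument vanishes at ω = 1/11, a square-root branch point, modulus 1/11.
The radius of convergence is the smallest modulus among the singular points: 1/11.


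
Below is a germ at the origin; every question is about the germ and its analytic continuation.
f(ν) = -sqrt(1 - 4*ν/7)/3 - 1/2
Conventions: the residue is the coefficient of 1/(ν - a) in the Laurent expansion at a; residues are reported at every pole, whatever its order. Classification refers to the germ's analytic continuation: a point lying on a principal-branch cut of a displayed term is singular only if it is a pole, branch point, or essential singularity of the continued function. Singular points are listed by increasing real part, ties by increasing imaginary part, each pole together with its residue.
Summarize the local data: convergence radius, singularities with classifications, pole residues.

Branch term (-1/3)*sqrt(1 - ν/(7/4)): its argument vanishes at ν = 7/4, a square-root branch point, modulus 7/4.
The radius of convergence is the smallest modulus among the singular points: 7/4.

Radius of convergence at 0: 7/4.
At 7/4: an algebraic (square-root) branch point.


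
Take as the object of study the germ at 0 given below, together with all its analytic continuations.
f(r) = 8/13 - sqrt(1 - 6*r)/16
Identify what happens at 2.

There is no denominator, hence no pole anywhere.
Branch term sqrt(1 - r/(1/6)): argument at 2 is -11, nonzero, so 2 is not its branch point (a point on a principal cut is still regular for the continued germ).
So the germ continues analytically to 2.

The point is a regular point.


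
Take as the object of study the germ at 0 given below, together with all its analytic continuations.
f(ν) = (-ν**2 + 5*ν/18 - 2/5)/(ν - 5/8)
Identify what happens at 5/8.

The point is a pole of order 1.

The denominator factor ν - 5/8 vanishes at 5/8 and appears to the power 1; the numerator there equals -1777/2880, nonzero, and no other factor vanishes.
Hence a pole whose order is the multiplicity, 1.


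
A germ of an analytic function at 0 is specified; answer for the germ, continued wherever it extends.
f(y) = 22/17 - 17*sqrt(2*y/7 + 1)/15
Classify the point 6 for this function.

There is no denominator, hence no pole anywhere.
Branch term sqrt(1 - y/(-7/2)): argument at 6 is 19/7, nonzero, so 6 is not its branch point (a point on a principal cut is still regular for the continued germ).
So the germ continues analytically to 6.

The point is a regular point.


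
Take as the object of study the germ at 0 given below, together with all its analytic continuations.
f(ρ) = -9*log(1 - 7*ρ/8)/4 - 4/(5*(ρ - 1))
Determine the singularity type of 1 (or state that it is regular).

The point is a pole of order 1.

The denominator factor ρ - 1 vanishes at 1 and appears to the power 1; the numerator there equals -4/5, nonzero, and no other factor vanishes.
The branch terms are analytic at this point.
Hence a pole whose order is the multiplicity, 1.


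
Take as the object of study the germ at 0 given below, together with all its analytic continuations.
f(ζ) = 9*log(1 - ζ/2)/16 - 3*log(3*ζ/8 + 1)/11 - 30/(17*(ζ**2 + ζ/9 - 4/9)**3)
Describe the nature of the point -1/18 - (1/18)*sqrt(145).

The point is a pole of order 3.

The denominator factor ζ**2 + ζ/9 - 4/9 vanishes at -1/18 - (1/18)*sqrt(145) and appears to the power 3; the numerator there equals -30/17, nonzero, and no other factor vanishes.
The branch terms are analytic at this point.
Hence a pole whose order is the multiplicity, 3.


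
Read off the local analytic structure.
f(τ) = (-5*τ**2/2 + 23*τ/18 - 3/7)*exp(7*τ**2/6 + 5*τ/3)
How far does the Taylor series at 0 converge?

The radius of convergence is infinite.

The factor exp(7*τ**2/6 + 5*τ/3) is entire and contributes no finite singular point.
The polynomial part has no poles.
No finite singular points: the Taylor series at 0 converges everywhere.


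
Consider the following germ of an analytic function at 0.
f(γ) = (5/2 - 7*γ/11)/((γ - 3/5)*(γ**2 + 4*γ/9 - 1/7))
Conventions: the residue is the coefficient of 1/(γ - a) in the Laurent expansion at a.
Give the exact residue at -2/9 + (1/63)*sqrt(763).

The residue is -24465/11176 - (213045/1218184)*sqrt(763).

The factor γ**2 + 4*γ/9 - 1/7 splits as (γ - a)(γ - a') with a = -2/9 + (1/63)*sqrt(763), a' = -2/9 - (1/63)*sqrt(763). At the order-1 pole a set g(γ) = (γ - a)*f(γ) = [(5/2 - 7*γ/11)/(γ - 3/5)] / (γ - a').
Simple pole: residue = g(a) at a = -2/9 + (1/63)*sqrt(763), which is -24465/11176 - (213045/1218184)*sqrt(763).


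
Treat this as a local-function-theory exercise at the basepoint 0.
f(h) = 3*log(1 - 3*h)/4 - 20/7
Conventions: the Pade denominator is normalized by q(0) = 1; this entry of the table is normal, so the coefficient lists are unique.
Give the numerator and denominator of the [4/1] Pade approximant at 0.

The Pade approximant has numerator coefficients [-20/7, 129/28, 81/40, 27/20, 81/80]; denominator coefficients [1, -12/5].

Taylor coefficients needed (expand at 0): a_0 = -20/7, a_1 = -9/4, a_2 = -27/8, a_3 = -27/4, a_4 = -243/16, a_5 = -729/20.
Write the denominator as Q(h) = 1 + q1*h. Requiring Q*f - P = O(h^6) with deg P <= 4 kills the coefficients of h^5..h^5 in Q*f:
  h^5: a_5 + q1*a_4 = 0, i.e. -729/20 + (-243/16)*q1 = 0.
Solving this linear system: q1 = -12/5.
The numerator is Q*f truncated at degree 4: P0 = a_0 = -20/7; P1 = a_1 + q1*a_0 = 129/28; P2 = a_2 + q1*a_1 = 81/40; P3 = a_3 + q1*a_2 = 27/20; P4 = a_4 + q1*a_3 = 81/80.


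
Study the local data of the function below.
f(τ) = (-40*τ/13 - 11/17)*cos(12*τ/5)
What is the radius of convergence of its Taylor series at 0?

The factor cos(12*τ/5) is entire and contributes no finite singular point.
The polynomial part has no poles.
No finite singular points: the Taylor series at 0 converges everywhere.

The radius of convergence is infinite.


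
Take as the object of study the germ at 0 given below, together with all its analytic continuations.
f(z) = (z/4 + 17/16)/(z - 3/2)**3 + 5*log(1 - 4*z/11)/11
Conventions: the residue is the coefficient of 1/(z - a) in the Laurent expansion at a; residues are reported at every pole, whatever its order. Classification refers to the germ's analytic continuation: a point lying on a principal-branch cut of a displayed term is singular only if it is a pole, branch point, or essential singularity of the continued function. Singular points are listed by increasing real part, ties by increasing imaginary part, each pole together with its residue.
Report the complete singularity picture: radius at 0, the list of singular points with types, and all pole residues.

Denominator factor (z - 3/2)^3: pole of order 3 at 3/2, modulus 3/2.
Branch term (5/11)*log(1 - z/(11/4)): its argument vanishes at z = 11/4, a logarithmic branch point, modulus 11/4.
The radius of convergence is the smallest modulus among the singular points: 3/2.
The branch term is analytic at 3/2 and contributes nothing to the residue; only the rational part matters.
At the order-3 pole 3/2 set g(z) = (z - (3/2))^3*(rational part) = z/4 + 17/16.
Order-3 pole: residue = g''(a)/2; g''(3/2) = 0, so the residue is 0.
List the singular points by increasing real part (a conjugate pair: the negative imaginary part first).

Radius of convergence at 0: 3/2.
At 3/2: a pole of order 3; residue 0.
At 11/4: a logarithmic branch point.


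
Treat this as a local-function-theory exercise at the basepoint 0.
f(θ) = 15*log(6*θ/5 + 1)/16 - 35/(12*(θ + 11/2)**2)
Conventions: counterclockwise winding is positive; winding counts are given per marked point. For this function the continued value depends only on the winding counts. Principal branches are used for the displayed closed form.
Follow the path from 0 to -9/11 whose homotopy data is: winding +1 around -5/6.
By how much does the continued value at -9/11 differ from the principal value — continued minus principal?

The rational part is single-valued and drops out of the difference; each branch term changes only by its own monodromy.
(15/16)*log(1 - θ/(-5/6)): each positive loop around -5/6 adds 2*pi*i to the log, so winding +1 contributes (15/16)*(1)*2*pi*i = (15/8)*pi*i.
Summing the contributions at θ = -9/11 gives (15/8)*pi*i.

Continued minus principal equals (15/8)*pi*i.


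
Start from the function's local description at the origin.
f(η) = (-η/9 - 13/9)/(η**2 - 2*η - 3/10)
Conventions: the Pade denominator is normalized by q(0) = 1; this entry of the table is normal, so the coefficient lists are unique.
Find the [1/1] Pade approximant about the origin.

Taylor coefficients needed (expand at 0): a_0 = 130/27, a_1 = -2570/81, a_2 = 55300/243.
Write the denominator as Q(η) = 1 + q1*η. Requiring Q*f - P = O(η^3) with deg P <= 1 kills the coefficients of η^2..η^2 in Q*f:
  η^2: a_2 + q1*a_1 = 0, i.e. 55300/243 + (-2570/81)*q1 = 0.
Solving this linear system: q1 = 5530/771.
The numerator is Q*f truncated at degree 1: P0 = a_0 = 130/27; P1 = a_1 + q1*a_0 = 6490/2313.

The Pade approximant has numerator coefficients [130/27, 6490/2313]; denominator coefficients [1, 5530/771].


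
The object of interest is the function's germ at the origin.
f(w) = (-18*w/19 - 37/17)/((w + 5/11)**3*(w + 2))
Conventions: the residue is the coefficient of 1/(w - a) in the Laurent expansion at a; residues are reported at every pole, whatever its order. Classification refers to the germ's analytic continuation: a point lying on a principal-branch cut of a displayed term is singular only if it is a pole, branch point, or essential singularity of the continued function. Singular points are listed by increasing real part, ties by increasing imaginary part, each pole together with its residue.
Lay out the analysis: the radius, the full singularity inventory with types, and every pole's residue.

Radius of convergence at 0: 5/11.
At -2: a pole of order 1; residue 121121/1586899.
At -5/11: a pole of order 3; residue -121121/1586899.

Denominator factor (w + 5/11)^3: pole of order 3 at -5/11, modulus 5/11.
Denominator factor (w + 2): pole of order 1 at -2, modulus 2.
The radius of convergence is the smallest modulus among the singular points: 5/11.
At the order-1 pole -2 set g(w) = (w - (-2))*f(w) = (-18*w/19 - 37/17)/(w + 5/11)**3.
Simple pole: residue = g(a) at a = -2, which is 121121/1586899.
At the order-3 pole -5/11 set g(w) = (w - (-5/11))^3*f(w) = (-18*w/19 - 37/17)/(w + 2).
Order-3 pole: residue = g''(a)/2; g''(-5/11) = -242242/1586899, so the residue is -121121/1586899.
List the singular points by increasing real part (a conjugate pair: the negative imaginary part first).


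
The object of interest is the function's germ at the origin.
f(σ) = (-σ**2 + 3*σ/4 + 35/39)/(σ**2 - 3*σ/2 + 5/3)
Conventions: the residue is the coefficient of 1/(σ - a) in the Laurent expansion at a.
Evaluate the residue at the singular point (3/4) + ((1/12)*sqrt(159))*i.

The residue is (-3/8) - ((1249/16536)*sqrt(159))*i.

The factor σ**2 - 3*σ/2 + 5/3 splits as (σ - a)(σ - a') with a = (3/4) + ((1/12)*sqrt(159))*i, a' = (3/4) - ((1/12)*sqrt(159))*i. At the order-1 pole a set g(σ) = (σ - a)*f(σ) = [-σ**2 + 3*σ/4 + 35/39] / (σ - a').
Simple pole: residue = g(a) at a = (3/4) + ((1/12)*sqrt(159))*i, which is (-3/8) - ((1249/16536)*sqrt(159))*i.


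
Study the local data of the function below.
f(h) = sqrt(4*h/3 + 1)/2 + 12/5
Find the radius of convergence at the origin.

The radius of convergence is 3/4.

Branch term (1/2)*sqrt(1 - h/(-3/4)): its argument vanishes at h = -3/4, a square-root branch point, modulus 3/4.
The radius of convergence is the smallest modulus among the singular points: 3/4.


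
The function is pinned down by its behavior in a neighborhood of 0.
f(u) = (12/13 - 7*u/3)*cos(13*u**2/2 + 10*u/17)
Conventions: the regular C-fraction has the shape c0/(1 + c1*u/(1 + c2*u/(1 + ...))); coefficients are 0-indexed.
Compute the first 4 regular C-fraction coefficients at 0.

The regular C-fraction coefficients are [12/13, 91/36, -2458009/946764, -33237855720/64643178691].

Taylor coefficients (expand at 0): a_0 = 12/13, a_1 = -7/3, a_2 = -600/3757, a_3 = -2710/867.
c0 = a_0 = 12/13. Peel one level at a time: if S = 1 + c*u/S' with S'(0) = 1, then c is the u-coefficient of S and S' = c*u/(S - 1).
S_1 = c0/f = 1 + (91/36)*u + (2458009/374544)*u^2 + ...; c1 = 91/36.
S_2 = c1*u/(S_1 - 1) = 1 + (-2458009/946764)*u + (-923273770/691637401)*u^2 + ...; c2 = -2458009/946764.
S_3 = c2*u/(S_2 - 1) = 1 + (-33237855720/64643178691)*u + ...; c3 = -33237855720/64643178691.


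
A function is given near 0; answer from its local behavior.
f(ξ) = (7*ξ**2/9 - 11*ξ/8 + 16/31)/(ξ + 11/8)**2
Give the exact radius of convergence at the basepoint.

Denominator factor (ξ + 11/8)^2: pole of order 2 at -11/8, modulus 11/8.
The radius of convergence is the smallest modulus among the singular points: 11/8.

The radius of convergence is 11/8.


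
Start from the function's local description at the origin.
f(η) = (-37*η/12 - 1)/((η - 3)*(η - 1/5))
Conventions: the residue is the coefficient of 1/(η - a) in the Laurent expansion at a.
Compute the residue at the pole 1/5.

The residue is 97/168.

At the order-1 pole 1/5 set g(η) = (η - (1/5))*f(η) = (-37*η/12 - 1)/(η - 3).
Simple pole: residue = g(a) at a = 1/5, which is 97/168.


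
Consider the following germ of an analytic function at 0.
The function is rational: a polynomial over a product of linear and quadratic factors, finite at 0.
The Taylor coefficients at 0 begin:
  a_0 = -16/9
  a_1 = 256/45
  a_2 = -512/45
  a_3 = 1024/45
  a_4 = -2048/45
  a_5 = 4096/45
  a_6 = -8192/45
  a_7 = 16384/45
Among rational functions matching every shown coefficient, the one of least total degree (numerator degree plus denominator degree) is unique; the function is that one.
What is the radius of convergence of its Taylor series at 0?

The radius of convergence is 1/2.

No rational of total degree below 2 reproduces all 8 coefficients; solving the [1/1] Pade equations on them gives f(w) = (16*w/15 - 8/9)/(w + 1/2), whose expansion matches every shown term.
Denominator factor (w + 1/2): pole of order 1 at -1/2, modulus 1/2.
The radius of convergence is the smallest modulus among the singular points: 1/2.


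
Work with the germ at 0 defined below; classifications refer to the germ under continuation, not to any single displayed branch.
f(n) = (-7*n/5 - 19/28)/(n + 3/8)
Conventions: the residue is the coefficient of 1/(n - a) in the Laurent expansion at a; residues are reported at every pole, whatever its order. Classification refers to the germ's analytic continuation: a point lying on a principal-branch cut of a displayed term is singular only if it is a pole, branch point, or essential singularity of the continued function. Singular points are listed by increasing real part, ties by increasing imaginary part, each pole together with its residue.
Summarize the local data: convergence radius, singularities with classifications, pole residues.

Denominator factor (n + 3/8): pole of order 1 at -3/8, modulus 3/8.
The radius of convergence is the smallest modulus among the singular points: 3/8.
At the order-1 pole -3/8 set g(n) = (n - (-3/8))*f(n) = -7*n/5 - 19/28.
Simple pole: residue = g(a) at a = -3/8, which is -43/280.

Radius of convergence at 0: 3/8.
At -3/8: a pole of order 1; residue -43/280.


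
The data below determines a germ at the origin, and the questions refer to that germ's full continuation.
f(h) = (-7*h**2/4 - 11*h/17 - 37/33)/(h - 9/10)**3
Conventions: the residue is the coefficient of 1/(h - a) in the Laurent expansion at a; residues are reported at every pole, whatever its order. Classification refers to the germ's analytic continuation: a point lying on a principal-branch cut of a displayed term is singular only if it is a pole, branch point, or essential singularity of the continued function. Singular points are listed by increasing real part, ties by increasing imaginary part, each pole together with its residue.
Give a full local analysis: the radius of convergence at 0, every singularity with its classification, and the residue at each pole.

Denominator factor (h - 9/10)^3: pole of order 3 at 9/10, modulus 9/10.
The radius of convergence is the smallest modulus among the singular points: 9/10.
At the order-3 pole 9/10 set g(h) = (h - (9/10))^3*f(h) = -7*h**2/4 - 11*h/17 - 37/33.
Order-3 pole: residue = g''(a)/2; g''(9/10) = -7/2, so the residue is -7/4.

Radius of convergence at 0: 9/10.
At 9/10: a pole of order 3; residue -7/4.


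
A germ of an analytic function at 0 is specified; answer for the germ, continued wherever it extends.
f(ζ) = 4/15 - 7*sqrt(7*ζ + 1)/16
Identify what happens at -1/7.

The term (-7/16)*sqrt(1 - ζ/(-1/7)) has argument 1 - -1/7/(-1/7) = 0 at -1/7: a square-root (algebraic, two-sheeted) branch point; the remaining terms are analytic or single-valued there.

The point is an algebraic (square-root) branch point.


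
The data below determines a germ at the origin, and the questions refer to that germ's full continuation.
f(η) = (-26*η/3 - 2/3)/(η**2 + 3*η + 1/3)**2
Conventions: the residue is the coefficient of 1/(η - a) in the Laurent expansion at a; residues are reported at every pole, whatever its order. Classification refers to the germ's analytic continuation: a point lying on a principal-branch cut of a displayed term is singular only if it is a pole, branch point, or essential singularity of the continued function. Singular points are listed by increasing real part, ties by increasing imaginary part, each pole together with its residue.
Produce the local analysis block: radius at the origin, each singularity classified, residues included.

Radius of convergence at 0: 3/2 - (1/6)*sqrt(69).
At -3/2 - (1/6)*sqrt(69): a pole of order 2; residue (74/529)*sqrt(69).
At -3/2 + (1/6)*sqrt(69): a pole of order 2; residue -(74/529)*sqrt(69).

Denominator factor (η**2 + 3*η + 1/3)^2: discriminant 23/3, real irrational roots -3/2 + (1/6)*sqrt(69) and -3/2 - (1/6)*sqrt(69); poles of order 2, moduli 3/2 - (1/6)*sqrt(69) and 3/2 + (1/6)*sqrt(69).
The radius of convergence is the smallest modulus among the singular points: 3/2 - (1/6)*sqrt(69).
The factor η**2 + 3*η + 1/3 splits as (η - a)(η - a') with a = -3/2 - (1/6)*sqrt(69), a' = -3/2 + (1/6)*sqrt(69). At the order-2 pole a set g(η) = (η - a)^2*f(η) = [-26*η/3 - 2/3] / (η - a')^2.
Order-2 pole: residue = g'(a); g'(-3/2 - (1/6)*sqrt(69)) = (74/529)*sqrt(69), so the residue is (74/529)*sqrt(69).
The factor η**2 + 3*η + 1/3 splits as (η - a)(η - a') with a = -3/2 + (1/6)*sqrt(69), a' = -3/2 - (1/6)*sqrt(69). At the order-2 pole a set g(η) = (η - a)^2*f(η) = [-26*η/3 - 2/3] / (η - a')^2.
Order-2 pole: residue = g'(a); g'(-3/2 + (1/6)*sqrt(69)) = -(74/529)*sqrt(69), so the residue is -(74/529)*sqrt(69).
List the singular points by increasing real part (a conjugate pair: the negative imaginary part first).


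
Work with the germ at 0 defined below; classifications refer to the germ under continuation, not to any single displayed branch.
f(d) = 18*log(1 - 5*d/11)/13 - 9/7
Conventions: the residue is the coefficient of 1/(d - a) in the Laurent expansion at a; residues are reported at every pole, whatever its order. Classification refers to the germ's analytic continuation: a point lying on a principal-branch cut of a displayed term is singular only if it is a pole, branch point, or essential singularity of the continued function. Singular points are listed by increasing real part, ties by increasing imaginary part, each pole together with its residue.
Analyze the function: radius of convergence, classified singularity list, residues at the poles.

Branch term (18/13)*log(1 - d/(11/5)): its argument vanishes at d = 11/5, a logarithmic branch point, modulus 11/5.
The radius of convergence is the smallest modulus among the singular points: 11/5.

Radius of convergence at 0: 11/5.
At 11/5: a logarithmic branch point.


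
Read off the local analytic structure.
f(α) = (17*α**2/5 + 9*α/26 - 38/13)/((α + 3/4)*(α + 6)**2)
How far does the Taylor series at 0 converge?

The radius of convergence is 3/4.

Denominator factor (α + 3/4): pole of order 1 at -3/4, modulus 3/4.
Denominator factor (α + 6)^2: pole of order 2 at -6, modulus 6.
The radius of convergence is the smallest modulus among the singular points: 3/4.


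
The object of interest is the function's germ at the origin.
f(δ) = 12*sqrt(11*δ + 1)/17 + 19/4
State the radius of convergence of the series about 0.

The radius of convergence is 1/11.

Branch term (12/17)*sqrt(1 - δ/(-1/11)): its argument vanishes at δ = -1/11, a square-root branch point, modulus 1/11.
The radius of convergence is the smallest modulus among the singular points: 1/11.


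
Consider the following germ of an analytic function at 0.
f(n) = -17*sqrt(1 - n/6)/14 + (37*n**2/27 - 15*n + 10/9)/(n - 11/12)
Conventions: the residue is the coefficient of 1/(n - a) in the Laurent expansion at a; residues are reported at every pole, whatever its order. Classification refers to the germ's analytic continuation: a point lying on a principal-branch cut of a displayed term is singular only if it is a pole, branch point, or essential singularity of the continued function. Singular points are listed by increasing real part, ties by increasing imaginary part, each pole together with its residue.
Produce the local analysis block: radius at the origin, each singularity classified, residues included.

Denominator factor (n - 11/12): pole of order 1 at 11/12, modulus 11/12.
Branch term (-17/14)*sqrt(1 - n/(6)): its argument vanishes at n = 6, a square-root branch point, modulus 6.
The radius of convergence is the smallest modulus among the singular points: 11/12.
The branch term is analytic at 11/12 and contributes nothing to the residue; only the rational part matters.
At the order-1 pole 11/12 set g(n) = (n - (11/12))*(rational part) = 37*n**2/27 - 15*n + 10/9.
Simple pole: residue = g(a) at a = 11/12, which is -44663/3888.
List the singular points by increasing real part (a conjugate pair: the negative imaginary part first).

Radius of convergence at 0: 11/12.
At 11/12: a pole of order 1; residue -44663/3888.
At 6: an algebraic (square-root) branch point.


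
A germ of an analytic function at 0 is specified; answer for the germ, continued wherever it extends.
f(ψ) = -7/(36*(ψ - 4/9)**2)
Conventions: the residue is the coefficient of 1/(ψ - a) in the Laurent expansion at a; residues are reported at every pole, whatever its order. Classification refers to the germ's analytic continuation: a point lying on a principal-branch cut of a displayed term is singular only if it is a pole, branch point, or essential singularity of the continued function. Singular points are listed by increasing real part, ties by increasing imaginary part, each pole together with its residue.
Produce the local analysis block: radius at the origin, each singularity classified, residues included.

Denominator factor (ψ - 4/9)^2: pole of order 2 at 4/9, modulus 4/9.
The radius of convergence is the smallest modulus among the singular points: 4/9.
At the order-2 pole 4/9 set g(ψ) = (ψ - (4/9))^2*f(ψ) = -7/36.
Order-2 pole: residue = g'(a); g'(4/9) = 0, so the residue is 0.

Radius of convergence at 0: 4/9.
At 4/9: a pole of order 2; residue 0.


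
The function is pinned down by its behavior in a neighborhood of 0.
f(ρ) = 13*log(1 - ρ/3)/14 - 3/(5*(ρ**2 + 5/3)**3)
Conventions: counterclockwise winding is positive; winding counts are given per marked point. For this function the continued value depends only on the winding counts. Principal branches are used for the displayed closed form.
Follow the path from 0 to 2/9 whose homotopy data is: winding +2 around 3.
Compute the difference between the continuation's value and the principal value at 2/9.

The rational part is single-valued and drops out of the difference; each branch term changes only by its own monodromy.
(13/14)*log(1 - ρ/(3)): each positive loop around 3 adds 2*pi*i to the log, so winding +2 contributes (13/14)*(2)*2*pi*i = (26/7)*pi*i.
Summing the contributions at ρ = 2/9 gives (26/7)*pi*i.

Continued minus principal equals (26/7)*pi*i.


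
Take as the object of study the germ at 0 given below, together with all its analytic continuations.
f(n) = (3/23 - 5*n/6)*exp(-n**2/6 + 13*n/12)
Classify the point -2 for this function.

There is no denominator, hence no pole anywhere.
The factor exp(-n**2/6 + 13*n/12) is entire.
So the germ continues analytically to -2.

The point is a regular point.


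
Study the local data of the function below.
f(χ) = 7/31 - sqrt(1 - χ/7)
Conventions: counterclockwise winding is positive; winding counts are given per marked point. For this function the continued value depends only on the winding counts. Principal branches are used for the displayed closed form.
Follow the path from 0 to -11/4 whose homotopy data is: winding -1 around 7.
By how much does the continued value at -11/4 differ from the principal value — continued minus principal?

The rational part is single-valued and drops out of the difference; each branch term changes only by its own monodromy.
(-1)*sqrt(1 - χ/(7)): winding -1 is odd, the square root flips sign, contributing -2*(-1)*sqrt(1 - (-11/4)/(7)) = -2*(-1)*sqrt(39/28) = (1/7)*sqrt(273).
Summing the contributions at χ = -11/4 gives (1/7)*sqrt(273).

Continued minus principal equals (1/7)*sqrt(273).


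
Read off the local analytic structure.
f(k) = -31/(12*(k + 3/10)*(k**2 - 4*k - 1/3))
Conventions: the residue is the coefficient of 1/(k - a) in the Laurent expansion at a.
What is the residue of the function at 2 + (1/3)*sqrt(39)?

The factor k**2 - 4*k - 1/3 splits as (k - a)(k - a') with a = 2 + (1/3)*sqrt(39), a' = 2 - (1/3)*sqrt(39). At the order-1 pole a set g(k) = (k - a)*f(k) = [-31/(12*(k + 3/10))] / (k - a').
Simple pole: residue = g(a) at a = 2 + (1/3)*sqrt(39), which is 775/574 - (3565/14924)*sqrt(39).

The residue is 775/574 - (3565/14924)*sqrt(39).


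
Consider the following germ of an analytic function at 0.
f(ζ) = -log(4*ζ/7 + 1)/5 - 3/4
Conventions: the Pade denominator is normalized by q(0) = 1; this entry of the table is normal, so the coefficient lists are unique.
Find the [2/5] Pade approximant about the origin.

Taylor coefficients needed (expand at 0): a_0 = -3/4, a_1 = -4/35, a_2 = 8/245, a_3 = -64/5145, a_4 = 64/12005, a_5 = -1024/420175, a_6 = 2048/1764735, a_7 = -16384/28824005.
Write the denominator as Q(ζ) = 1 + q1*ζ + q2*ζ^2 + q3*ζ^3 + q4*ζ^4 + q5*ζ^5. Requiring Q*f - P = O(ζ^8) with deg P <= 2 kills the coefficients of ζ^3..ζ^7 in Q*f:
  ζ^3: a_3 + q1*a_2 + q2*a_1 + q3*a_0 = 0, i.e. -64/5145 + (8/245)*q1 + (-4/35)*q2 + (-3/4)*q3 = 0.
  ζ^4: a_4 + q1*a_3 + q2*a_2 + q3*a_1 + q4*a_0 = 0, i.e. 64/12005 + (-64/5145)*q1 + (8/245)*q2 + (-4/35)*q3 + (-3/4)*q4 = 0.
  ζ^5: a_5 + q1*a_4 + q2*a_3 + q3*a_2 + q4*a_1 + q5*a_0 = 0, i.e. -1024/420175 + (64/12005)*q1 + (-64/5145)*q2 + (8/245)*q3 + (-4/35)*q4 + (-3/4)*q5 = 0.
  ζ^6: a_6 + q1*a_5 + q2*a_4 + q3*a_3 + q4*a_2 + q5*a_1 = 0, i.e. 2048/1764735 + (-1024/420175)*q1 + (64/12005)*q2 + (-64/5145)*q3 + (8/245)*q4 + (-4/35)*q5 = 0.
  ζ^7: a_7 + q1*a_6 + q2*a_5 + q3*a_4 + q4*a_3 + q5*a_2 = 0, i.e. -16384/28824005 + (2048/1764735)*q1 + (-1024/420175)*q2 + (64/12005)*q3 + (-64/5145)*q4 + (8/245)*q5 = 0.
Solving this linear system: q1 = 855160/1103529, q2 = 331712/2574901, q3 = -401920/162218763, q4 = 1371904/5677656705, q5 = -2676736/119230790805.
The numerator is Q*f truncated at degree 2: P0 = a_0 = -3/4; P1 = a_1 + q1*a_0 = -1279146/1839215; P2 = a_2 + q1*a_1 + q2*a_0 = -5891224/38623515.

The Pade approximant has numerator coefficients [-3/4, -1279146/1839215, -5891224/38623515]; denominator coefficients [1, 855160/1103529, 331712/2574901, -401920/162218763, 1371904/5677656705, -2676736/119230790805].


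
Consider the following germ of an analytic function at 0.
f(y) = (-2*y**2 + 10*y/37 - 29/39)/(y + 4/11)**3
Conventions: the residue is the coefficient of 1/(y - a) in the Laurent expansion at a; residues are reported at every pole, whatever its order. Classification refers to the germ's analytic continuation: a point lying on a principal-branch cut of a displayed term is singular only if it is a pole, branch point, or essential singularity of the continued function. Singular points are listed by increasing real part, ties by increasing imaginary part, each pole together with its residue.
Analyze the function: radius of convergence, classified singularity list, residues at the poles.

Radius of convergence at 0: 4/11.
At -4/11: a pole of order 3; residue -2.

Denominator factor (y + 4/11)^3: pole of order 3 at -4/11, modulus 4/11.
The radius of convergence is the smallest modulus among the singular points: 4/11.
At the order-3 pole -4/11 set g(y) = (y - (-4/11))^3*f(y) = -2*y**2 + 10*y/37 - 29/39.
Order-3 pole: residue = g''(a)/2; g''(-4/11) = -4, so the residue is -2.


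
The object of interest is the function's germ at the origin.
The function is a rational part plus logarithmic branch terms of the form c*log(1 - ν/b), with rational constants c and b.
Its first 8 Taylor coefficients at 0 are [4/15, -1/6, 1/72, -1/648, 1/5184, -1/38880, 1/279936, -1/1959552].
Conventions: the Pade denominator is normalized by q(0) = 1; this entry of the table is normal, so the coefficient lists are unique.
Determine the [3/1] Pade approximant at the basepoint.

The Pade approximant has numerator coefficients [4/15, -2/15, -1/144, 1/5184]; denominator coefficients [1, 1/8].

Taylor coefficients needed (read off): a_0 = 4/15, a_1 = -1/6, a_2 = 1/72, a_3 = -1/648, a_4 = 1/5184.
Write the denominator as Q(ν) = 1 + q1*ν. Requiring Q*f - P = O(ν^5) with deg P <= 3 kills the coefficients of ν^4..ν^4 in Q*f:
  ν^4: a_4 + q1*a_3 = 0, i.e. 1/5184 + (-1/648)*q1 = 0.
Solving this linear system: q1 = 1/8.
The numerator is Q*f truncated at degree 3: P0 = a_0 = 4/15; P1 = a_1 + q1*a_0 = -2/15; P2 = a_2 + q1*a_1 = -1/144; P3 = a_3 + q1*a_2 = 1/5184.


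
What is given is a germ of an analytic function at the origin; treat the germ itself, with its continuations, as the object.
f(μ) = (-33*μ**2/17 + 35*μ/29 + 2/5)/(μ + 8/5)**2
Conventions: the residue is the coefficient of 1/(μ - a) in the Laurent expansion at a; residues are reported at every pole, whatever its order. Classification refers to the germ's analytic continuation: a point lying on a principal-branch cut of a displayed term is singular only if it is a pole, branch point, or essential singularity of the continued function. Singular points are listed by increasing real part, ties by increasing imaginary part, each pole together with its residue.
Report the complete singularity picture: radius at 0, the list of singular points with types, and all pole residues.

Radius of convergence at 0: 8/5.
At -8/5: a pole of order 2; residue 18287/2465.

Denominator factor (μ + 8/5)^2: pole of order 2 at -8/5, modulus 8/5.
The radius of convergence is the smallest modulus among the singular points: 8/5.
At the order-2 pole -8/5 set g(μ) = (μ - (-8/5))^2*f(μ) = -33*μ**2/17 + 35*μ/29 + 2/5.
Order-2 pole: residue = g'(a); g'(-8/5) = 18287/2465, so the residue is 18287/2465.


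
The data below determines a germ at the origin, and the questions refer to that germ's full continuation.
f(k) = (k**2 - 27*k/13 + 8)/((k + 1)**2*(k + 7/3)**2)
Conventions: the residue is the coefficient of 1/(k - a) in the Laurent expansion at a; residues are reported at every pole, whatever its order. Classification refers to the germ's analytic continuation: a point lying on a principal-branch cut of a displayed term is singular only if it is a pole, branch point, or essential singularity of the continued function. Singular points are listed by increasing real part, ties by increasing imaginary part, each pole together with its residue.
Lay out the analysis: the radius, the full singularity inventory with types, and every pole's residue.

Denominator factor (k + 1)^2: pole of order 2 at -1, modulus 1.
Denominator factor (k + 7/3)^2: pole of order 2 at -7/3, modulus 7/3.
The radius of convergence is the smallest modulus among the singular points: 1.
At the order-2 pole -7/3 set g(k) = (k - (-7/3))^2*f(k) = (k**2 - 27*k/13 + 8)/(k + 1)**2.
Order-2 pole: residue = g'(a); g'(-7/3) = 2421/208, so the residue is 2421/208.
At the order-2 pole -1 set g(k) = (k - (-1))^2*f(k) = (k**2 - 27*k/13 + 8)/(k + 7/3)**2.
Order-2 pole: residue = g'(a); g'(-1) = -2421/208, so the residue is -2421/208.
List the singular points by increasing real part (a conjugate pair: the negative imaginary part first).

Radius of convergence at 0: 1.
At -7/3: a pole of order 2; residue 2421/208.
At -1: a pole of order 2; residue -2421/208.
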